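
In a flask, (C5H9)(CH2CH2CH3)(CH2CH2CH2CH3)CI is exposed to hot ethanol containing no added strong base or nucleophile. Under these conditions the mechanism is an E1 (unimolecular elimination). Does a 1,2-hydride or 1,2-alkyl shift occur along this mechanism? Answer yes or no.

The first-formed carbocation is tertiary.
No single 1,2-shift to an adjacent carbon would produce a more-substituted cation than the one already present, so no rearrangement occurs.

no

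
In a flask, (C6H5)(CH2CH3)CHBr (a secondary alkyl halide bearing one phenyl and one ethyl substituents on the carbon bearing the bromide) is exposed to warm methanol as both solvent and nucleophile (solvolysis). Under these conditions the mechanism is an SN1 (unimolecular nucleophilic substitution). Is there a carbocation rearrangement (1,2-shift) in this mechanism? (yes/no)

The first-formed carbocation is secondary.
No single 1,2-shift to an adjacent carbon would produce a more-substituted cation than the one already present, so no rearrangement occurs.

no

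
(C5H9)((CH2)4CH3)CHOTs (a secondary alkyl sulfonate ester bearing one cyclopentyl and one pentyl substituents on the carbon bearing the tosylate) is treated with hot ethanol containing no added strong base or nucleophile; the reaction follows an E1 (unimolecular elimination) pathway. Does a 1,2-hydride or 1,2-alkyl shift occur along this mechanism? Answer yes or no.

The first-formed carbocation is secondary.
The adjacent cyclopentyl carbon already bears 2 other carbon substituents and has a hydrogen to migrate; after a 1,2-hydride shift from that carbon the positive charge sits on a tertiary centre.
Tertiary is more stable than secondary, so the shift occurs.

yes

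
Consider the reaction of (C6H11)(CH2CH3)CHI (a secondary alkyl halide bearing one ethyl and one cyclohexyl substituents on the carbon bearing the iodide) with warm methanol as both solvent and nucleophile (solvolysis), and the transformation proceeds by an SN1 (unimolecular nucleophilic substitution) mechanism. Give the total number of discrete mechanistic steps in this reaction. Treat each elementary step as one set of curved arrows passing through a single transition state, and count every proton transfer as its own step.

Step 1: Rate-determining heterolysis of the C–I bond gives I⁻ and a secondary carbocation.
Step 2: Carbocation rearrangement: a 1,2-hydride shift from the adjacent cyclohexyl carbon converts the initially-formed secondary cation into the more stable tertiary cation.
Step 3: Nucleophilic capture: the oxygen of CH3OH bonds to the cationic carbon, producing an oxonium-ion intermediate.
Step 4: Proton transfer from the O–H of the oxonium ion to a solvent molecule delivers the neutral ether.
Total: 4 elementary steps.

4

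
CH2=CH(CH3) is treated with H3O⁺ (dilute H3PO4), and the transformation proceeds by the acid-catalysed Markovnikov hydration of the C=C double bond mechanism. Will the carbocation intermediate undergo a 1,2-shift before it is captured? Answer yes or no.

The first-formed carbocation is secondary.
No single 1,2-shift to an adjacent carbon would produce a more-substituted cation than the one already present, so no rearrangement occurs.

no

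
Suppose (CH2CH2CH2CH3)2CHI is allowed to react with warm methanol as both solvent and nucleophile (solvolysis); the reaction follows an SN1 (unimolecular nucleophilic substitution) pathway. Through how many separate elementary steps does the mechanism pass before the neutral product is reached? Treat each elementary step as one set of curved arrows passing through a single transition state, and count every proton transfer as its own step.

Step 1: Ionisation: the C–I σ-bond cleaves heterolytically; both bonding electrons depart with I⁻, leaving a secondary carbocation at the α-carbon.
(No 1,2-shift: no single shift to an adjacent carbon would give a more stable cation.)
Step 2: Nucleophilic capture: the oxygen of CH3OH bonds to the cationic carbon, producing an oxonium-ion intermediate.
Step 3: Deprotonation of the oxonium oxygen by solvent methanol yields the neutral ether.
Total: 3 elementary steps.

3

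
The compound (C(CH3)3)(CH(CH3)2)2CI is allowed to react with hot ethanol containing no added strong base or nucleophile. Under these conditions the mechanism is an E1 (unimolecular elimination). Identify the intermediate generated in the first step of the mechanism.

Step 1: The C–I bond breaks with both electrons going to the iodide; I⁻ leaves and a tertiary carbocation remains.
After step 1 the species present is a tertiary carbocation.

tertiary carbocation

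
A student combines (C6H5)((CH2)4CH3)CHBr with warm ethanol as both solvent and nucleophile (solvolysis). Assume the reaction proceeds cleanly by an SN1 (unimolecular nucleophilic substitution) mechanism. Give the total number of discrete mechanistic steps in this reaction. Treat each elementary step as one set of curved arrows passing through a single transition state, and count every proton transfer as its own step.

3

Step 1: Ionisation: the C–Br σ-bond cleaves heterolytically; both bonding electrons depart with Br⁻, leaving a secondary carbocation at the α-carbon.
(No 1,2-shift: no single shift to an adjacent carbon would give a more stable cation.)
Step 2: Nucleophilic capture: the oxygen of CH3CH2OH bonds to the cationic carbon, producing an oxonium-ion intermediate.
Step 3: A second solvent molecule removes the proton on oxygen, giving the neutral ether product.
Total: 3 elementary steps.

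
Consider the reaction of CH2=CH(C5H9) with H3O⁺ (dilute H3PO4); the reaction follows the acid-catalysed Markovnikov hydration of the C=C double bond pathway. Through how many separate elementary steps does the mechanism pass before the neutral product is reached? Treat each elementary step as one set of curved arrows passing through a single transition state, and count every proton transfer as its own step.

Step 1: Protonation of the alkene by H3O⁺: the π bond acts as the nucleophile and picks up H⁺, giving the more stable (Markovnikov) secondary carbocation. H2O is released.
Step 2: Carbocation rearrangement: a 1,2-hydride shift from the adjacent cyclopentyl carbon converts the initially-formed secondary cation into the more stable tertiary cation.
Step 3: A lone pair on the oxygen of H2O attacks the carbocation, forming a C–O bond and an oxonium ion (a protonated alcohol).
Step 4: Deprotonation of the oxonium ion by a water molecule delivers the neutral alcohol and regenerates the acid catalyst.
Total: 4 elementary steps.

4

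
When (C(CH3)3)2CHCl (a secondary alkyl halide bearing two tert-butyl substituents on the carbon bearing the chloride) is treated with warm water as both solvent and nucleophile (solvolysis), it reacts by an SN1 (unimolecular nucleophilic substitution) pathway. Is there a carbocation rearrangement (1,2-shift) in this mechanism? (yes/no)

The first-formed carbocation is secondary.
The adjacent tert-butyl carbon has no hydrogen but bears methyl groups; migration of one methyl with its bonding pair (a 1,2-methyl shift) places the charge on a tertiary centre.
Tertiary is more stable than secondary, so the shift occurs.

yes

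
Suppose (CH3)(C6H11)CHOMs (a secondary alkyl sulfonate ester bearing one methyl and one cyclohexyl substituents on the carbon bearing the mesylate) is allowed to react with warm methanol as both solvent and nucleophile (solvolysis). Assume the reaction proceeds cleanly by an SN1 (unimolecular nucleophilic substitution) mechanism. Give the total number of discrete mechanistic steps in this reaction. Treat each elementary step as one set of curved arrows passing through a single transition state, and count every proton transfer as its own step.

4

Step 1: Ionisation: the C–O σ-bond cleaves heterolytically; both bonding electrons depart with MsO⁻, leaving a secondary carbocation at the α-carbon.
Step 2: A hydride (H with its bonding pair) migrates from the adjacent cyclohexyl carbon to the cationic centre — a 1,2-hydride shift — upgrading the secondary cation to a tertiary one.
Step 3: Nucleophilic capture: the oxygen of CH3OH bonds to the cationic carbon, producing an oxonium-ion intermediate.
Step 4: A second solvent molecule removes the proton on oxygen, giving the neutral ether product.
Total: 4 elementary steps.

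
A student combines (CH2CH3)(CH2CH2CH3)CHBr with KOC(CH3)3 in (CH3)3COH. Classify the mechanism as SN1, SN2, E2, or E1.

Conditions: a strong/bulky base with a secondary substrate bearing a β-hydrogen.
These conditions are the textbook signature of the E2 pathway.
A strong (often hindered) base removes a β-H in concert with loss of the leaving group — bimolecular elimination.

E2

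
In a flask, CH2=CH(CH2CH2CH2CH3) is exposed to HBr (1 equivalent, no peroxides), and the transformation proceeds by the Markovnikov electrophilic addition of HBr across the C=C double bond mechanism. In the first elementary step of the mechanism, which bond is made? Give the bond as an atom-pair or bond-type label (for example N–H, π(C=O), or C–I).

C–H

Step 1: The π electrons of the C=C bond attack a proton of HBr; Markovnikov addition places the new C–H on the less-substituted alkene carbon, so the positive charge ends up on the more-substituted carbon — a secondary carbocation. The H–Br bond breaks heterolytically, releasing Br⁻.
The bond formed in this step is the C–H bond.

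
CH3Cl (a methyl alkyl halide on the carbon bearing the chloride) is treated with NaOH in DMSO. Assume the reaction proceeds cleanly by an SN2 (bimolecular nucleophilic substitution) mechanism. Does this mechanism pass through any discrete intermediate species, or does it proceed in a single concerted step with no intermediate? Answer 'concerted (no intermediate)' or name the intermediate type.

Backside attack by OH⁻ on the carbon bearing the chloride: the new C–O bond forms as the C–Cl bond breaks, with Walden inversion at carbon.
All bond changes occur in one transition state; no discrete intermediate is formed.

concerted (no intermediate)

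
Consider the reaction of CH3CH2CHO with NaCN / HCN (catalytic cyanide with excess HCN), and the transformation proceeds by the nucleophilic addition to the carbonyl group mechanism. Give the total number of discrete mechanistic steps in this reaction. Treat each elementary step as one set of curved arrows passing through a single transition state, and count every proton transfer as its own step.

2

Step 1: Nucleophilic addition: CN⁻ adds to the carbonyl carbon, pushing the π(C=O) electron pair onto oxygen and giving a tetrahedral alkoxide.
Step 2: The alkoxide is protonated in situ by undissociated HCN, yielding a cyanohydrin; the CN⁻ so formed carries on the cycle.
Total: 2 elementary steps.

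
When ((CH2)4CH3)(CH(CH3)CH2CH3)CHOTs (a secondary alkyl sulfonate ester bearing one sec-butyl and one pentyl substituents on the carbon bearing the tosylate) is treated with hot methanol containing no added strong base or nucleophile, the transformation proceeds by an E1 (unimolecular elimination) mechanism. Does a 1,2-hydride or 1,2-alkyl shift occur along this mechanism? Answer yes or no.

yes

The first-formed carbocation is secondary.
The adjacent sec-butyl carbon already bears 2 other carbon substituents and has a hydrogen to migrate; after a 1,2-hydride shift from that carbon the positive charge sits on a tertiary centre.
Tertiary is more stable than secondary, so the shift occurs.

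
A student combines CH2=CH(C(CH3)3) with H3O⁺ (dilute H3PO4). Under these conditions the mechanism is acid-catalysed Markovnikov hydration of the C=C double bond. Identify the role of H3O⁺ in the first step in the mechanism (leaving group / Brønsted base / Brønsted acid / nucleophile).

Step 1: Electrophilic addition begins with the π(C=C) electrons forming a bond to the proton of H3O⁺. Following Markovnikov's rule, the resulting cation is secondary. H2O is released.
H3O⁺ in the first step donates a proton in a proton-transfer step — a Brønsted acid.

Brønsted acid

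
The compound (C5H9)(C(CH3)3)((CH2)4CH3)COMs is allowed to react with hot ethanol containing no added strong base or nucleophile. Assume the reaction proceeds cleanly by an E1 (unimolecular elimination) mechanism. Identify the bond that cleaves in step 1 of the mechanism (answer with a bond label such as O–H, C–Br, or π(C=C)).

C–O

Step 1: The C–O bond breaks with both electrons going to the mesylate; MsO⁻ leaves and a tertiary carbocation remains.
The bond broken in this step is the C–O bond.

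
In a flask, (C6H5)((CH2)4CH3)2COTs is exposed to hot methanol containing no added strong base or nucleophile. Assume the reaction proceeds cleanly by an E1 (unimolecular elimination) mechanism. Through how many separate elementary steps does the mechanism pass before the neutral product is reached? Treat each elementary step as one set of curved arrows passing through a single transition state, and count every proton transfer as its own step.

2

Step 1: Unassisted departure of TsO⁻ (taking the C–O bonding pair) generates a tertiary carbocation.
(No 1,2-shift: no single shift to an adjacent carbon would give a more stable cation.)
Step 2: Loss of a β-proton to a methanol molecule of the solvent: the C–H bonding pair collapses toward the cationic carbon to form the C=C π bond, yielding the alkene.
Total: 2 elementary steps.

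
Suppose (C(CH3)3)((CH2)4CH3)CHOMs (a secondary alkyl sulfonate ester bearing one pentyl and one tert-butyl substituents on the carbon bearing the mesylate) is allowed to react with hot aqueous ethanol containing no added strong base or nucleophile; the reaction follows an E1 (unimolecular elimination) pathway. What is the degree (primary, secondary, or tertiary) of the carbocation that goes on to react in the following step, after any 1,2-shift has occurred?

tertiary

Step 1: Ionisation: the C–O σ-bond cleaves heterolytically; both bonding electrons depart with MsO⁻, leaving a secondary carbocation at the α-carbon.
Step 2: Carbocation rearrangement: a 1,2-methyl shift from the adjacent tert-butyl carbon converts the initially-formed secondary cation into the more stable tertiary cation.
The cation rearranges from secondary to tertiary via a 1,2-methyl shift from the adjacent tert-butyl carbon; the tertiary cation is what reacts next.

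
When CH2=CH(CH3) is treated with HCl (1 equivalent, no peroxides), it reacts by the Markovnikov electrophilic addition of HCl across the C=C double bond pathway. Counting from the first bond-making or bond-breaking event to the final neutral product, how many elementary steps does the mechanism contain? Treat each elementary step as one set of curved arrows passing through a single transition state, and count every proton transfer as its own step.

Step 1: Electrophilic addition begins with the π(C=C) electrons forming a bond to the proton of HCl. Following Markovnikov's rule, the resulting cation is secondary. The H–Cl bond breaks heterolytically, releasing Cl⁻.
(No 1,2-shift: no single shift to an adjacent carbon would give a more stable cation.)
Step 2: The Cl⁻ anion donates a lone pair to the carbocation, forming the new C–Cl σ-bond and giving the neutral alkyl halide.
Total: 2 elementary steps.

2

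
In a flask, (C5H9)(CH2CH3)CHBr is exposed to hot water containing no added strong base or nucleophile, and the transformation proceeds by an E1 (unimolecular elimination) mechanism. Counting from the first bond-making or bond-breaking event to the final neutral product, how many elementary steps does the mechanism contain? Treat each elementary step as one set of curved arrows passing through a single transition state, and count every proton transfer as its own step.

Step 1: Rate-determining heterolysis of the C–Br bond gives Br⁻ and a secondary carbocation.
Step 2: A hydride (H with its bonding pair) migrates from the adjacent cyclopentyl carbon to the cationic centre — a 1,2-hydride shift — upgrading the secondary cation to a tertiary one.
Step 3: A weak base (a water molecule from the solvent) removes a proton from a carbon adjacent to the cationic centre; the electrons of that C–H bond become the new π(C=C) bond, giving the alkene.
Total: 3 elementary steps.

3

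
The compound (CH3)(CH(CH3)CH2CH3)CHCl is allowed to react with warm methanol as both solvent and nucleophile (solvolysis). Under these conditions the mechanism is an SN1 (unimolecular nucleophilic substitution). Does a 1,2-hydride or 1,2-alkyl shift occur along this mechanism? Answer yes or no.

The first-formed carbocation is secondary.
The adjacent sec-butyl carbon already bears 2 other carbon substituents and has a hydrogen to migrate; after a 1,2-hydride shift from that carbon the positive charge sits on a tertiary centre.
Tertiary is more stable than secondary, so the shift occurs.

yes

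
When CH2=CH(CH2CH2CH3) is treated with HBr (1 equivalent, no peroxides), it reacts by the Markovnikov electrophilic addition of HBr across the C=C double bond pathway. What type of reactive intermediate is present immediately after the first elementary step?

secondary carbocation

Step 1: The π electrons of the C=C bond attack a proton of HBr; Markovnikov addition places the new C–H on the less-substituted alkene carbon, so the positive charge ends up on the more-substituted carbon — a secondary carbocation. The H–Br bond breaks heterolytically, releasing Br⁻.
After step 1 the species present is a secondary carbocation.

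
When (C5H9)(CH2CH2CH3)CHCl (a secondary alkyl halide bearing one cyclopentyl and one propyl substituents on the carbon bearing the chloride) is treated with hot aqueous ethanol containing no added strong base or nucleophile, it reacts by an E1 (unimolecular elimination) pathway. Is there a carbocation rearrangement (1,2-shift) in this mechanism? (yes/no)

yes

The first-formed carbocation is secondary.
The adjacent cyclopentyl carbon already bears 2 other carbon substituents and has a hydrogen to migrate; after a 1,2-hydride shift from that carbon the positive charge sits on a tertiary centre.
Tertiary is more stable than secondary, so the shift occurs.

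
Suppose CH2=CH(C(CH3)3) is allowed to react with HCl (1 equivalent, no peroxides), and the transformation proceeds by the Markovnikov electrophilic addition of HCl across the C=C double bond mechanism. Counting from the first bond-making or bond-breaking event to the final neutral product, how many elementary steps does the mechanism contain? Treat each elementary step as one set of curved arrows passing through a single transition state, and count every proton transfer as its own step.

3

Step 1: Electrophilic addition begins with the π(C=C) electrons forming a bond to the proton of HCl. Following Markovnikov's rule, the resulting cation is secondary. The H–Cl bond breaks heterolytically, releasing Cl⁻.
Step 2: Carbocation rearrangement: a 1,2-methyl shift from the adjacent tert-butyl carbon converts the initially-formed secondary cation into the more stable tertiary cation.
Step 3: Cl⁻ captures the cation: a lone pair on Cl⁻ fills the empty p orbital, producing the alkyl halide product.
Total: 3 elementary steps.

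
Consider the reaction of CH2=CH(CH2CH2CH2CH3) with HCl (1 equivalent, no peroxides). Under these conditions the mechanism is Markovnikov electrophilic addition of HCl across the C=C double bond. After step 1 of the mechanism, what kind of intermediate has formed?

Step 1: Protonation of the alkene by HCl: the π bond acts as the nucleophile and picks up H⁺, giving the more stable (Markovnikov) secondary carbocation. The H–Cl bond breaks heterolytically, releasing Cl⁻.
After step 1 the species present is a secondary carbocation.

secondary carbocation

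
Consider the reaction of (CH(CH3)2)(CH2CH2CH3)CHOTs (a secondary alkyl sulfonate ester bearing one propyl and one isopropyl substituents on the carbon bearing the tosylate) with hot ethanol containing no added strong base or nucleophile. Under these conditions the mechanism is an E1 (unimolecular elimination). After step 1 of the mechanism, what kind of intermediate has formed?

Step 1: Rate-determining heterolysis of the C–O bond gives TsO⁻ and a secondary carbocation.
After step 1 the species present is a secondary carbocation.

secondary carbocation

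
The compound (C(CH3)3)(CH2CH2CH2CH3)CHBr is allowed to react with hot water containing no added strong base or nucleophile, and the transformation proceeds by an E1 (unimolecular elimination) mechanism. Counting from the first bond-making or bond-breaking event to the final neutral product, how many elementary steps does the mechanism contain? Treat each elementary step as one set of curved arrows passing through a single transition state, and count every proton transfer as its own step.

3

Step 1: Rate-determining heterolysis of the C–Br bond gives Br⁻ and a secondary carbocation.
Step 2: A methyl group with its bonding pair migrates from the adjacent tert-butyl carbon to the cationic centre — a 1,2-methyl shift — upgrading the secondary cation to a tertiary one.
Step 3: A water molecule (solvent) deprotonates a β-carbon; as the C–H bond breaks, those electrons form the new alkene π bond.
Total: 3 elementary steps.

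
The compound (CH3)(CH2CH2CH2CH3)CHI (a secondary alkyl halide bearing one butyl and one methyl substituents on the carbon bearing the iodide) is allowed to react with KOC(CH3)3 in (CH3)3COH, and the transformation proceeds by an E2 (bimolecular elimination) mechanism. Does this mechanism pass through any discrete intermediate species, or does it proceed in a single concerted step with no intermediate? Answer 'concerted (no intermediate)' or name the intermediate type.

In one step, (CH3)3CO⁻ pulls off a β-proton, the C–I bond cleaves, and a C=C double bond forms between the α- and β-carbons (E2, anti elimination).
All bond changes occur in one transition state; no discrete intermediate is formed.

concerted (no intermediate)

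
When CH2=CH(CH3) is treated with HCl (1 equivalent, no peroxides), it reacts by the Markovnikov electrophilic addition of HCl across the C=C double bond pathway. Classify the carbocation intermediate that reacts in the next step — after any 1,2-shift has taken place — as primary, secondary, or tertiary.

Step 1: The π electrons of the C=C bond attack a proton of HCl; Markovnikov addition places the new C–H on the less-substituted alkene carbon, so the positive charge ends up on the more-substituted carbon — a secondary carbocation. The H–Cl bond breaks heterolytically, releasing Cl⁻.
No single 1,2-shift to an adjacent carbon would give a more-substituted cation, so no rearrangement occurs.

secondary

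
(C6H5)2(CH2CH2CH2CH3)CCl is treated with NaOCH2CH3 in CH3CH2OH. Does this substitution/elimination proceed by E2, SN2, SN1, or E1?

Conditions: a strong base with a tertiary substrate bearing a β-hydrogen.
These conditions are the textbook signature of the E2 pathway.
A strong (often hindered) base removes a β-H in concert with loss of the leaving group — bimolecular elimination.

E2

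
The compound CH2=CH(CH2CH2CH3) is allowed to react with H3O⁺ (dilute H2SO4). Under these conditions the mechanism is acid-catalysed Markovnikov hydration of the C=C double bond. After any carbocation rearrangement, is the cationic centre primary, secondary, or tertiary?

Step 1: Protonation of the alkene by H3O⁺: the π bond acts as the nucleophile and picks up H⁺, giving the more stable (Markovnikov) secondary carbocation. H2O is released.
No single 1,2-shift to an adjacent carbon would give a more-substituted cation, so no rearrangement occurs.

secondary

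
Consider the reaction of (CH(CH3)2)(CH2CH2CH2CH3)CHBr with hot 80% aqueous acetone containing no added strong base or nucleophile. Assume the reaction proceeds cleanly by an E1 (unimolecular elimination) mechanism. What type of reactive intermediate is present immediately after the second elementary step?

tertiary carbocation

Step 1: Unassisted departure of Br⁻ (taking the C–Br bonding pair) generates a secondary carbocation.
Step 2: A 1,2-hydride shift from the adjacent isopropyl carbon moves the positive charge from the secondary centre to an adjacent carbon, generating a more stable tertiary carbocation.
After step 2 the species present is a tertiary carbocation.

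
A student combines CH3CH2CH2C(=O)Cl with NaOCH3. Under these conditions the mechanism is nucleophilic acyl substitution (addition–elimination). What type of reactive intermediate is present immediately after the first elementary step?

Step 1: CH3O⁻ adds to the carbonyl carbon; the C=O π electrons shift onto oxygen and a tetrahedral alkoxide intermediate forms.
After step 1 the species present is a tetrahedral intermediate.

tetrahedral intermediate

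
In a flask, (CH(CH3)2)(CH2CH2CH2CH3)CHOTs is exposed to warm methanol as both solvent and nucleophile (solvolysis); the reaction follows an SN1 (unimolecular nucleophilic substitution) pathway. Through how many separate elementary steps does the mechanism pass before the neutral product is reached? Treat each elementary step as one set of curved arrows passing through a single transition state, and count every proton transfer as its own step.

4

Step 1: Unassisted departure of TsO⁻ (taking the C–O bonding pair) generates a secondary carbocation.
Step 2: A hydride (H with its bonding pair) migrates from the adjacent isopropyl carbon to the cationic centre — a 1,2-hydride shift — upgrading the secondary cation to a tertiary one.
Step 3: A lone pair on the oxygen of CH3OH attacks the carbocation, forming a new C–O σ-bond and an oxonium ion.
Step 4: Deprotonation of the oxonium oxygen by solvent methanol yields the neutral ether.
Total: 4 elementary steps.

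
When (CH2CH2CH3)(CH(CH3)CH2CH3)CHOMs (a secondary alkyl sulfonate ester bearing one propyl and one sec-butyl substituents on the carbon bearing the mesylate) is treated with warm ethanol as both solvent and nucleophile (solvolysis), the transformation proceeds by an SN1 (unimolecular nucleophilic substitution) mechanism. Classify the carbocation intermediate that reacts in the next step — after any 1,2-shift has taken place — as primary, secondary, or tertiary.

tertiary

Step 1: Ionisation: the C–O σ-bond cleaves heterolytically; both bonding electrons depart with MsO⁻, leaving a secondary carbocation at the α-carbon.
Step 2: A 1,2-hydride shift from the adjacent sec-butyl carbon moves the positive charge from the secondary centre to an adjacent carbon, generating a more stable tertiary carbocation.
The cation rearranges from secondary to tertiary via a 1,2-hydride shift from the adjacent sec-butyl carbon; the tertiary cation is what reacts next.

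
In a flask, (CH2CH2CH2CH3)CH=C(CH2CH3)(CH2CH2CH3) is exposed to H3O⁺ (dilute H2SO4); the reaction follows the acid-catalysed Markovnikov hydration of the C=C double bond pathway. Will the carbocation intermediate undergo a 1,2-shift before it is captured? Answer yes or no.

The first-formed carbocation is tertiary.
No single 1,2-shift to an adjacent carbon would produce a more-substituted cation than the one already present, so no rearrangement occurs.

no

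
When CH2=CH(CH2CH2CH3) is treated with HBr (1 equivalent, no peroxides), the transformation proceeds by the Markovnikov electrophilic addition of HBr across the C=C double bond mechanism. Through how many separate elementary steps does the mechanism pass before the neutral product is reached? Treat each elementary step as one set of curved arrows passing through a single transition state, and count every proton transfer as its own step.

2

Step 1: The π electrons of the C=C bond attack a proton of HBr; Markovnikov addition places the new C–H on the less-substituted alkene carbon, so the positive charge ends up on the more-substituted carbon — a secondary carbocation. The H–Br bond breaks heterolytically, releasing Br⁻.
(No 1,2-shift: no single shift to an adjacent carbon would give a more stable cation.)
Step 2: Br⁻ captures the cation: a lone pair on Br⁻ fills the empty p orbital, producing the alkyl halide product.
Total: 2 elementary steps.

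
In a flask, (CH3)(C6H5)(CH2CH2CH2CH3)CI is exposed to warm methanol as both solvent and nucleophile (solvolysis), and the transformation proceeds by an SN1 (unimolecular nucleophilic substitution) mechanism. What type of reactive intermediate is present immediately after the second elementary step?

oxonium ion

Step 1: Unassisted departure of I⁻ (taking the C–I bonding pair) generates a tertiary carbocation.
Step 2: CH3OH donates an oxygen lone pair into the empty p orbital of the cation, giving a protonated ether (an oxonium ion).
After step 2 the species present is an oxonium ion.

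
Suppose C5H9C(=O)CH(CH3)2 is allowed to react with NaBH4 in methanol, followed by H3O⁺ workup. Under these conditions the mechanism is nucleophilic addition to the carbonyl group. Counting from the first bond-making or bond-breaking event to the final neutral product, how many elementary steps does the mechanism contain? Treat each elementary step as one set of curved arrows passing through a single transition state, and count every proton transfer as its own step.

2

Step 1: Nucleophilic addition: H⁻ (delivered from BH4⁻) adds to the carbonyl carbon, pushing the π(C=O) electron pair onto oxygen and giving a tetrahedral alkoxide.
Step 2: The alkoxide picks up a proton during H3O⁺ workup to yield an alcohol.
Total: 2 elementary steps.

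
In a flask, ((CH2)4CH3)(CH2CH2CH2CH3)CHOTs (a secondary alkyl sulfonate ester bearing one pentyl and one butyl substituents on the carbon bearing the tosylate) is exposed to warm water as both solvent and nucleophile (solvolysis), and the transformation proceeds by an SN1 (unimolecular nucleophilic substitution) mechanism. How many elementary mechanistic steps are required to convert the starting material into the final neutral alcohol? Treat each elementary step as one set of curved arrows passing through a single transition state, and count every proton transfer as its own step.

Step 1: The C–O bond breaks with both electrons going to the tosylate; TsO⁻ leaves and a secondary carbocation remains.
(No 1,2-shift: no single shift to an adjacent carbon would give a more stable cation.)
Step 2: A lone pair on the oxygen of H2O attacks the carbocation, forming a new C–O σ-bond and an oxonium ion.
Step 3: Deprotonation of the oxonium oxygen by solvent water yields the neutral alcohol.
Total: 3 elementary steps.

3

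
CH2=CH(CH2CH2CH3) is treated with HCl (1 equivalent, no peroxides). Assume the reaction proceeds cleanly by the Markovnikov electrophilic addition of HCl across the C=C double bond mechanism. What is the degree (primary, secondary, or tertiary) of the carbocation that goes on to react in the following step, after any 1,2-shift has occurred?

secondary

Step 1: Protonation of the alkene by HCl: the π bond acts as the nucleophile and picks up H⁺, giving the more stable (Markovnikov) secondary carbocation. The H–Cl bond breaks heterolytically, releasing Cl⁻.
No single 1,2-shift to an adjacent carbon would give a more-substituted cation, so no rearrangement occurs.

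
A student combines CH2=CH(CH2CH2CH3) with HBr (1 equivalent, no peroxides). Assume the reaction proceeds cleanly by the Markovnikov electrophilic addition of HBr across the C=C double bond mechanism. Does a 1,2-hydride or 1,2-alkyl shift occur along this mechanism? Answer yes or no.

no

The first-formed carbocation is secondary.
No single 1,2-shift to an adjacent carbon would produce a more-substituted cation than the one already present, so no rearrangement occurs.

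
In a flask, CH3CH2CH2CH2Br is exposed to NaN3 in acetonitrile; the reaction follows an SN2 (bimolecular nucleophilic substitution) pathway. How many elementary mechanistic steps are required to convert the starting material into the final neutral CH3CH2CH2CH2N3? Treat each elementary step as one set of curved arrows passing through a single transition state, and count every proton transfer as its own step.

Step 1: Backside attack by N3⁻ on the carbon bearing the bromide: the new C–N bond forms as the C–Br bond breaks, with Walden inversion at carbon.
Total: 1 elementary step.

1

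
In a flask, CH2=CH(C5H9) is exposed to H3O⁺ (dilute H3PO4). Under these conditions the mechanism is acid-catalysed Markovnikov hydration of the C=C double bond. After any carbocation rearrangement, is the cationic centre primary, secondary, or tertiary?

tertiary

Step 1: The π electrons of the C=C bond attack a proton of H3O⁺; Markovnikov addition places the new C–H on the less-substituted alkene carbon, so the positive charge ends up on the more-substituted carbon — a secondary carbocation. H2O is released.
Step 2: Carbocation rearrangement: a 1,2-hydride shift from the adjacent cyclopentyl carbon converts the initially-formed secondary cation into the more stable tertiary cation.
The cation rearranges from secondary to tertiary via a 1,2-hydride shift from the adjacent cyclopentyl carbon; the tertiary cation is what reacts next.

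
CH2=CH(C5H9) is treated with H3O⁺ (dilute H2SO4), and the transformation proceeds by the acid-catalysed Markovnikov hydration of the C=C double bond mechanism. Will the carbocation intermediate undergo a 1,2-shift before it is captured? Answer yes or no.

The first-formed carbocation is secondary.
The adjacent cyclopentyl carbon already bears 2 other carbon substituents and has a hydrogen to migrate; after a 1,2-hydride shift from that carbon the positive charge sits on a tertiary centre.
Tertiary is more stable than secondary, so the shift occurs.

yes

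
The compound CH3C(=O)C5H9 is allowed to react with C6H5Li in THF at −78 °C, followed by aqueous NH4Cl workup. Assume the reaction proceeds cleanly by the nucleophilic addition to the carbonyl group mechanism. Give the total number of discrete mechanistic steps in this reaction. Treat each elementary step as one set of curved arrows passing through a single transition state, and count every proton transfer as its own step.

Step 1: the carbanion-like carbon of C6H5Li attacks the sp² carbonyl carbon; the C=O π bond breaks and the electrons end up as a lone pair on the alkoxide oxygen of the tetrahedral intermediate.
Step 2: The alkoxide picks up a proton during aqueous NH4Cl workup to yield an alcohol.
Total: 2 elementary steps.

2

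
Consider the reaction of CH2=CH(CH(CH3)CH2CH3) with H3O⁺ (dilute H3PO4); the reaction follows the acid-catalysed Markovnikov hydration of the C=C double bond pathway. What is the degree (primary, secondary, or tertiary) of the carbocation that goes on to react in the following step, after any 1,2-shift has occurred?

tertiary

Step 1: Electrophilic addition begins with the π(C=C) electrons forming a bond to the proton of H3O⁺. Following Markovnikov's rule, the resulting cation is secondary. H2O is released.
Step 2: Carbocation rearrangement: a 1,2-hydride shift from the adjacent sec-butyl carbon converts the initially-formed secondary cation into the more stable tertiary cation.
The cation rearranges from secondary to tertiary via a 1,2-hydride shift from the adjacent sec-butyl carbon; the tertiary cation is what reacts next.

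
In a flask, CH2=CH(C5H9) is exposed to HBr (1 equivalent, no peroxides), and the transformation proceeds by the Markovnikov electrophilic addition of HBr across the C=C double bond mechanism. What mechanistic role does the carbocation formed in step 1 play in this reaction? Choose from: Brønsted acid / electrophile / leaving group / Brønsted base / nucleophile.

Step 3: Nucleophilic attack by Br⁻ on the carbocation completes the addition, giving R–Br.
The carbocation formed in step 1 accepts an electron pair into an empty or π* orbital — it is the electrophile.

electrophile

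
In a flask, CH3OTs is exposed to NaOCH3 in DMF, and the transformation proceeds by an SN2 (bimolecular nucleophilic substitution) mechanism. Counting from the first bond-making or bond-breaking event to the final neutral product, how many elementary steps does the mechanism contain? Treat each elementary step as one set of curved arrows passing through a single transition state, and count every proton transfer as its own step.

Step 1: CH3O⁻ attacks the back face of the α-carbon while TsO⁻ departs with the C–O bonding pair — a single concerted displacement through a pentacoordinate transition state.
Total: 1 elementary step.

1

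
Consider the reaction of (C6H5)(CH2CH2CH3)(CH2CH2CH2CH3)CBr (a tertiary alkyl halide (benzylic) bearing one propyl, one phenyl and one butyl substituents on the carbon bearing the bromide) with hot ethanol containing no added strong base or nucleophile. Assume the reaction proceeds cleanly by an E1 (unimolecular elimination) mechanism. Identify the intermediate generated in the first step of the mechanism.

Step 1: Rate-determining heterolysis of the C–Br bond gives Br⁻ and a tertiary carbocation.
After step 1 the species present is a tertiary carbocation.

tertiary carbocation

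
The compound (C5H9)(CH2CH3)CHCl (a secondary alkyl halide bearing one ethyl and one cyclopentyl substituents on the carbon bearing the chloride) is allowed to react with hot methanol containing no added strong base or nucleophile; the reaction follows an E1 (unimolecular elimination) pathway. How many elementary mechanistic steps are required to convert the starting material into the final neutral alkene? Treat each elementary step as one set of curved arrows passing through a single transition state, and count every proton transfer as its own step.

Step 1: The C–Cl bond breaks with both electrons going to the chloride; Cl⁻ leaves and a secondary carbocation remains.
Step 2: A 1,2-hydride shift from the adjacent cyclopentyl carbon moves the positive charge from the secondary centre to an adjacent carbon, generating a more stable tertiary carbocation.
Step 3: A methanol molecule (solvent) deprotonates a β-carbon; as the C–H bond breaks, those electrons form the new alkene π bond.
Total: 3 elementary steps.

3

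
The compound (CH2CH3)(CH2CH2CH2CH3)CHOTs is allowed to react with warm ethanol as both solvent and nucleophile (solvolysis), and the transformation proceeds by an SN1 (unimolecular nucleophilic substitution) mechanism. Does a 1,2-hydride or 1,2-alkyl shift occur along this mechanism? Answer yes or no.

The first-formed carbocation is secondary.
No single 1,2-shift to an adjacent carbon would produce a more-substituted cation than the one already present, so no rearrangement occurs.

no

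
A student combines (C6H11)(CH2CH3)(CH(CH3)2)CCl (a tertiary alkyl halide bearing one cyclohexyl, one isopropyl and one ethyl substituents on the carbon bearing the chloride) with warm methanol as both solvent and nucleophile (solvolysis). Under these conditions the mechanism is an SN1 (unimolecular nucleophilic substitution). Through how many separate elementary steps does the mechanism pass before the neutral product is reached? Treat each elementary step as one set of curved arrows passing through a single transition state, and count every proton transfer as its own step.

3

Step 1: The C–Cl bond breaks with both electrons going to the chloride; Cl⁻ leaves and a tertiary carbocation remains.
(No 1,2-shift: no single shift to an adjacent carbon would give a more stable cation.)
Step 2: CH3OH donates an oxygen lone pair into the empty p orbital of the cation, giving a protonated ether (an oxonium ion).
Step 3: Deprotonation of the oxonium oxygen by solvent methanol yields the neutral ether.
Total: 3 elementary steps.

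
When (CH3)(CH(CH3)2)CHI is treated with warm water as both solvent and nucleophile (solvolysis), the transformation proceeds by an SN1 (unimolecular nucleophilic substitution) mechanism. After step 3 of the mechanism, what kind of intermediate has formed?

oxonium ion

Step 1: Ionisation: the C–I σ-bond cleaves heterolytically; both bonding electrons depart with I⁻, leaving a secondary carbocation at the α-carbon.
Step 2: Carbocation rearrangement: a 1,2-hydride shift from the adjacent isopropyl carbon converts the initially-formed secondary cation into the more stable tertiary cation.
Step 3: Nucleophilic capture: the oxygen of H2O bonds to the cationic carbon, producing an oxonium-ion intermediate.
After step 3 the species present is an oxonium ion.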